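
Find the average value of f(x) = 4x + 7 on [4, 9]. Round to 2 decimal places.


Average value = 1/(b-a) * integral from a to b of f(x) dx
First compute the integral of 4x + 7:
F(x) = 2x^2 + 7x
F(9) = 2 * 81 + 7 * 9 = 225
F(4) = 2 * 16 + 7 * 4 = 60
Integral = 225 - 60 = 165
Average = 165 / (9 - 4) = 165 / 5
= 33 = 33.00

33.00


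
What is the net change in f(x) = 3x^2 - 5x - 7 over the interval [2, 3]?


Net change = f(b) - f(a)
f(x) = 3x^2 - 5x - 7
Compute f(3):
f(3) = 3 * 3^2 - 5 * 3 - 7
= 27 - 15 - 7
= 5
Compute f(2):
f(2) = 3 * 2^2 - 5 * 2 - 7
= 12 - 10 - 7
= -5
Net change = 5 - (-5) = 10

10


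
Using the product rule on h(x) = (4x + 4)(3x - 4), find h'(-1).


Let u(x) = 4x + 4 and v(x) = 3x - 4
u'(x) = 4
v'(x) = 3
Product rule: h'(x) = u'(x)*v(x) + u(x)*v'(x)
= 4 * (3x - 4) + (4x + 4) * 3
At x = -1:
u(-1) = 4 * (-1) + 4 = 0
v(-1) = 3 * (-1) - 4 = -7
h'(-1) = 4 * (-7) + 0 * 3
= -28 + 0
= -28

-28


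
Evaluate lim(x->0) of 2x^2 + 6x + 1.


Since polynomials are continuous, we use direct substitution.
lim(x->0) of 2x^2 + 6x + 1
= 2 * 0^2 + 6 * 0 + 1
= 0 + 0 + 1
= 1

1


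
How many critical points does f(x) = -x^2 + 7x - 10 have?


Find where f'(x) = 0:
f'(x) = -2x + 7
Set f'(x) = 0:
-2x + 7 = 0
x = -7 / (-2) = 7/2
This is a linear equation in x, so there is exactly one solution.
Number of critical points: 1

1


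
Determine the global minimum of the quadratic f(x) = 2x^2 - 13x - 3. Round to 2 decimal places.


For a quadratic f(x) = ax^2 + bx + c with a > 0, the minimum is at the vertex.
Vertex x-coordinate: x = -b/(2a)
x = -(-13) / (2 * 2)
x = 13/4
Substitute back to find the minimum value:
f(13/4) = 2 * (13/4)^2 - 13 * (13/4) - 3
= 169/8 - 169/4 - 3
= -193/8 ≈ -24.13

-24.13


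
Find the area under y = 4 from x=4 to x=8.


The area under a constant function y = 4 is a rectangle.
Width = 8 - 4 = 4
Height = 4
Area = width * height
= 4 * 4
= 16

16


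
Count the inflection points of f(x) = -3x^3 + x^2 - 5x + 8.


Inflection points occur where f''(x) = 0 and concavity changes.
f(x) = -3x^3 + x^2 - 5x + 8
f'(x) = -9x^2 + 2x - 5
f''(x) = -18x + 2
Set f''(x) = 0:
-18x + 2 = 0
x = -2 / (-18) = 1/9
Since f''(x) is linear (degree 1), it changes sign at this point.
Therefore there is exactly 1 inflection point.

1


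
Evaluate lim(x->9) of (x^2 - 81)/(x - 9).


Direct substitution gives 0/0, so we factor the numerator.
Factor: (x^2 - 81) = (x - 9)(x + 9)
Cancel the common factor (x - 9):
(x^2 - 81)/(x - 9) = (x + 9)
Now substitute x = 9:
= (9 + 9) = 18

18


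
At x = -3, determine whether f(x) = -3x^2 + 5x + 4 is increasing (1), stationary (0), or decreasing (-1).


Compute f'(x) to determine behavior:
f'(x) = -6x + 5
f'(-3) = -6 * (-3) + 5
= 18 + 5
= 23
Since f'(-3) > 0, the function is increasing (1)

1


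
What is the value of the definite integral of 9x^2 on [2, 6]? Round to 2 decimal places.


Find the antiderivative of 9x^2:
F(x) = 9/3 * x^3
Apply the Fundamental Theorem of Calculus:
F(6) - F(2)
= 9/3 * 6^3 - 9/3 * 2^3
= 9/3 * (216 - 8)
= 9/3 * 208
= 624 = 624.00

624.00


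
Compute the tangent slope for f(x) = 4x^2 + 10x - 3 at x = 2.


The slope of the tangent line equals f'(x) at the point.
f(x) = 4x^2 + 10x - 3
f'(x) = 8x + 10
At x = 2:
f'(2) = 8 * 2 + 10
= 16 + 10
= 26

26


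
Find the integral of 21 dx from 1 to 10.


The integral of a constant k over [a, b] equals k * (b - a).
integral from 1 to 10 of 21 dx
= 21 * (10 - 1)
= 21 * 9
= 189

189


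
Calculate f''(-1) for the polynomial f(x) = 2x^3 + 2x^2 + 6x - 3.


First derivative:
f'(x) = 6x^2 + 4x + 6
Second derivative:
f''(x) = 12x + 4
Substitute x = -1:
f''(-1) = 12 * (-1) + 4
= -12 + 4
= -8

-8


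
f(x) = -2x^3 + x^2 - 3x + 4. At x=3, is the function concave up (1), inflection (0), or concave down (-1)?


Concavity is determined by the sign of f''(x).
f(x) = -2x^3 + x^2 - 3x + 4
f'(x) = -6x^2 + 2x - 3
f''(x) = -12x + 2
f''(3) = -12 * 3 + 2
= -36 + 2
= -34
Since f''(3) < 0, the function is concave down (-1)

-1


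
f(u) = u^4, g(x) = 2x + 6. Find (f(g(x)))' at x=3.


Using the chain rule: (f(g(x)))' = f'(g(x)) * g'(x)
First, find g(3):
g(3) = 2 * 3 + 6 = 12
Next, f'(u) = 4u^3
And g'(x) = 2
So f'(g(3)) * g'(3)
= 4 * 12^3 * 2
= 4 * 1728 * 2
= 13824

13824


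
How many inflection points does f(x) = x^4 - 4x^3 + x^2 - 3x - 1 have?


Inflection points occur where f''(x) = 0 and concavity changes.
f(x) = x^4 - 4x^3 + x^2 - 3x - 1
f'(x) = 4x^3 - 12x^2 + 2x - 3
f''(x) = 12x^2 - 24x + 2
This is a quadratic in x. Use the discriminant to count real roots.
Discriminant = (-24)^2 - 4 * 12 * 2
= 576 - 96
= 480
Since discriminant > 0, f''(x) = 0 has 2 distinct real solutions.
A quadratic with two distinct real roots changes sign at each root, so concavity changes at both.
Number of inflection points: 2

2


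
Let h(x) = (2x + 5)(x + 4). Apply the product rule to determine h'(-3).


Let u(x) = 2x + 5 and v(x) = x + 4
u'(x) = 2
v'(x) = 1
Product rule: h'(x) = u'(x)*v(x) + u(x)*v'(x)
= 2 * (x + 4) + (2x + 5) * 1
At x = -3:
u(-3) = 2 * (-3) + 5 = -1
v(-3) = 1 * (-3) + 4 = 1
h'(-3) = 2 * 1 + (-1) * 1
= 2 - 1
= 1

1


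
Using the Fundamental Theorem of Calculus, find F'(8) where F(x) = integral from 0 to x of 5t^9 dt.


By the Fundamental Theorem of Calculus (Part 1):
If F(x) = integral from 0 to x of f(t) dt, then F'(x) = f(x)
Here f(t) = 5t^9
So F'(x) = 5x^9
Evaluate at x = 8:
F'(8) = 5 * 8^9
= 5 * 134217728
= 671088640

671088640


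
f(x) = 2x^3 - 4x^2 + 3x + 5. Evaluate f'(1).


Differentiate f(x) = 2x^3 - 4x^2 + 3x + 5 term by term:
f'(x) = 6x^2 - 8x + 3
Substitute x = 1:
f'(1) = 6 * 1^2 - 8 * 1 + 3
= 6 - 8 + 3
= 1

1


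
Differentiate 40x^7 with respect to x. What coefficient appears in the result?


We apply the power rule: d/dx [ax^n] = a*n * x^(n-1)
d/dx [40x^7]
= 40 * 7 * x^(7-1)
= 280x^6
The coefficient is 280

280


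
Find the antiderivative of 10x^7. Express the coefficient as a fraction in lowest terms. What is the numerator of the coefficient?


Apply the power rule for integration:
integral of ax^n dx = a/(n+1) * x^(n+1) + C
integral of 10x^7 dx
= 10/8 * x^8 + C
= 5/4 * x^8 + C
The coefficient in lowest terms is 5/4, and its numerator is 5

5


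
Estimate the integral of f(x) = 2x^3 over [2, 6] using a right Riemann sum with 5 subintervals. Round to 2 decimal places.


Right Riemann sum uses right endpoints of each subinterval.
Interval: [2, 6], n = 5
dx = (6 - 2) / 5 = 4/5
Right endpoints: [14/5, 18/5, 22/5, 26/5, 6]
f values: [5488/125, 11664/125, 21296/125, 35152/125, 432]
Sum = dx * (sum of f values)
= 4/5 * 5104/5
= 20416/25 = 816.64

816.64


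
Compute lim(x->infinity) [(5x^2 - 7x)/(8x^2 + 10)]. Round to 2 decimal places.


For limits at infinity with equal-degree polynomials,
we compare leading coefficients.
Numerator leading term: 5x^2
Denominator leading term: 8x^2
Divide both by x^2:
lim = (5 - 7/x) / (8 + 10/x^2)
As x -> infinity, the 1/x and 1/x^2 terms vanish:
= 5/8 ≈ 0.63

0.63


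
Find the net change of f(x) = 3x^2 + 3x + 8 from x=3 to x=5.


Net change = f(b) - f(a)
f(x) = 3x^2 + 3x + 8
Compute f(5):
f(5) = 3 * 5^2 + 3 * 5 + 8
= 75 + 15 + 8
= 98
Compute f(3):
f(3) = 3 * 3^2 + 3 * 3 + 8
= 27 + 9 + 8
= 44
Net change = 98 - 44 = 54

54


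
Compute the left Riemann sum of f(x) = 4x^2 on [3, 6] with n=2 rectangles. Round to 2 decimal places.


Left Riemann sum uses left endpoints of each subinterval.
Interval: [3, 6], n = 2
dx = (6 - 3) / 2 = 3/2
Left endpoints: [3, 9/2]
f values: [36, 81]
Sum = dx * (sum of f values)
= 3/2 * 117
= 351/2 = 175.50

175.50


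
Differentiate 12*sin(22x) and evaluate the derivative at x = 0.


Apply the chain rule to differentiate 12*sin(22x):
d/dx [12*sin(22x)]
= 12 * cos(22x) * d/dx(22x)
= 12 * 22 * cos(22x)
= 264 * cos(22x)
Evaluate at x = 0:
= 264 * cos(0)
= 264 * 1
= 264

264


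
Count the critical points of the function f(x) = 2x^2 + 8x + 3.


Find where f'(x) = 0:
f'(x) = 4x + 8
Set f'(x) = 0:
4x + 8 = 0
x = -8 / 4 = -2
This is a linear equation in x, so there is exactly one solution.
Number of critical points: 1

1


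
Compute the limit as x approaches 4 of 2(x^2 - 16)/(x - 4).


Direct substitution gives 0/0, so we factor the numerator.
Factor: 2(x^2 - 16) = 2 * (x - 4)(x + 4)
Cancel the common factor (x - 4):
2(x^2 - 16)/(x - 4) = 2 * (x + 4)
Now substitute x = 4:
= 2 * (4 + 4) = 16

16


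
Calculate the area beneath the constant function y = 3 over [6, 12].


The area under a constant function y = 3 is a rectangle.
Width = 12 - 6 = 6
Height = 3
Area = width * height
= 6 * 3
= 18

18


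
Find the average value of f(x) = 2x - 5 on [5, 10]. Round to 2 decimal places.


Average value = 1/(b-a) * integral from a to b of f(x) dx
First compute the integral of 2x - 5:
F(x) = x^2 - 5x
F(10) = 1 * 100 - 5 * 10 = 50
F(5) = 1 * 25 - 5 * 5 = 0
Integral = 50 - 0 = 50
Average = 50 / (10 - 5) = 50 / 5
= 10 = 10.00

10.00


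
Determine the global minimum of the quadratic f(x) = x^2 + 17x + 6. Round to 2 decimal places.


For a quadratic f(x) = ax^2 + bx + c with a > 0, the minimum is at the vertex.
Vertex x-coordinate: x = -b/(2a)
x = -(17) / (2 * 1)
x = -17/2
Substitute back to find the minimum value:
f(-17/2) = 1 * (-17/2)^2 + 17 * (-17/2) + 6
= 289/4 - 289/2 + 6
= -265/4 = -66.25

-66.25


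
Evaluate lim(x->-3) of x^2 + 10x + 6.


Since polynomials are continuous, we use direct substitution.
lim(x->-3) of x^2 + 10x + 6
= 1 * (-3)^2 + 10 * (-3) + 6
= 9 - 30 + 6
= -15

-15


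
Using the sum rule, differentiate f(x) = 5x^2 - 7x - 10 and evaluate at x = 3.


Differentiate term by term using power and sum rules:
f(x) = 5x^2 - 7x - 10
f'(x) = 10x - 7
Substitute x = 3:
f'(3) = 10 * 3 - 7
= 30 - 7
= 23

23


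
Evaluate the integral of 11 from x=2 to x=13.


The integral of a constant k over [a, b] equals k * (b - a).
integral from 2 to 13 of 11 dx
= 11 * (13 - 2)
= 11 * 11
= 121

121


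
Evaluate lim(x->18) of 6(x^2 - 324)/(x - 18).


Direct substitution gives 0/0, so we factor the numerator.
Factor: 6(x^2 - 324) = 6 * (x - 18)(x + 18)
Cancel the common factor (x - 18):
6(x^2 - 324)/(x - 18) = 6 * (x + 18)
Now substitute x = 18:
= 6 * (18 + 18) = 216

216


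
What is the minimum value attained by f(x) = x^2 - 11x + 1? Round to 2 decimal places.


For a quadratic f(x) = ax^2 + bx + c with a > 0, the minimum is at the vertex.
Vertex x-coordinate: x = -b/(2a)
x = -(-11) / (2 * 1)
x = 11/2
Substitute back to find the minimum value:
f(11/2) = 1 * (11/2)^2 - 11 * (11/2) + 1
= 121/4 - 121/2 + 1
= -117/4 = -29.25

-29.25


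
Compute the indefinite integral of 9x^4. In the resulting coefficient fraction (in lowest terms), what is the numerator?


Apply the power rule for integration:
integral of ax^n dx = a/(n+1) * x^(n+1) + C
integral of 9x^4 dx
= 9/5 * x^5 + C
The coefficient in lowest terms is 9/5, and its numerator is 9

9


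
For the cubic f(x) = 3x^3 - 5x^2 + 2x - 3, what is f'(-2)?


Differentiate f(x) = 3x^3 - 5x^2 + 2x - 3 term by term:
f'(x) = 9x^2 - 10x + 2
Substitute x = -2:
f'(-2) = 9 * (-2)^2 - 10 * (-2) + 2
= 36 + 20 + 2
= 58

58


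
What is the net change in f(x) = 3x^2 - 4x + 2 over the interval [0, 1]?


Net change = f(b) - f(a)
f(x) = 3x^2 - 4x + 2
Compute f(1):
f(1) = 3 * 1^2 - 4 * 1 + 2
= 3 - 4 + 2
= 1
Compute f(0):
f(0) = 3 * 0^2 - 4 * 0 + 2
= 0 + 0 + 2
= 2
Net change = 1 - 2 = -1

-1


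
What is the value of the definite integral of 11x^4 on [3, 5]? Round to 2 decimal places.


Find the antiderivative of 11x^4:
F(x) = 11/5 * x^5
Apply the Fundamental Theorem of Calculus:
F(5) - F(3)
= 11/5 * 5^5 - 11/5 * 3^5
= 11/5 * (3125 - 243)
= 11/5 * 2882
= 31702/5 = 6340.40

6340.40


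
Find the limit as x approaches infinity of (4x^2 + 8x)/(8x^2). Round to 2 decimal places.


For limits at infinity with equal-degree polynomials,
we compare leading coefficients.
Numerator leading term: 4x^2
Denominator leading term: 8x^2
Divide both by x^2:
lim = (4 + 8/x) / (8)
As x -> infinity, the 1/x and 1/x^2 terms vanish:
= 4/8 = 1/2 = 0.50

0.50


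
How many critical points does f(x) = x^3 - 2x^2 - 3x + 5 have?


Find where f'(x) = 0:
f(x) = x^3 - 2x^2 - 3x + 5
f'(x) = 3x^2 - 4x - 3
This is a quadratic in x. Use the discriminant to count real roots.
Discriminant = (-4)^2 - 4 * 3 * (-3)
= 16 - (-36)
= 52
Since discriminant > 0, f'(x) = 0 has 2 real solutions.
Number of critical points: 2

2


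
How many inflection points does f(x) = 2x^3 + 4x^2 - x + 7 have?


Inflection points occur where f''(x) = 0 and concavity changes.
f(x) = 2x^3 + 4x^2 - x + 7
f'(x) = 6x^2 + 8x - 1
f''(x) = 12x + 8
Set f''(x) = 0:
12x + 8 = 0
x = -8 / 12 = -2/3
Since f''(x) is linear (degree 1), it changes sign at this point.
Therefore there is exactly 1 inflection point.

1


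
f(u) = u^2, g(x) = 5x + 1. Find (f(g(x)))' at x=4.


Using the chain rule: (f(g(x)))' = f'(g(x)) * g'(x)
First, find g(4):
g(4) = 5 * 4 + 1 = 21
Next, f'(u) = 2u
And g'(x) = 5
So f'(g(4)) * g'(4)
= 2 * 21 * 5
= 210

210


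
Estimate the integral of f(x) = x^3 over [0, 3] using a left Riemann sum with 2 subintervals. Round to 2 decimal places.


Left Riemann sum uses left endpoints of each subinterval.
Interval: [0, 3], n = 2
dx = (3 - 0) / 2 = 3/2
Left endpoints: [0, 3/2]
f values: [0, 27/8]
Sum = dx * (sum of f values)
= 3/2 * 27/8
= 81/16 ≈ 5.06

5.06


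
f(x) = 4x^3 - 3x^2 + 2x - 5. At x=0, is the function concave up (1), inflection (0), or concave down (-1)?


Concavity is determined by the sign of f''(x).
f(x) = 4x^3 - 3x^2 + 2x - 5
f'(x) = 12x^2 - 6x + 2
f''(x) = 24x - 6
f''(0) = 24 * 0 - 6
= 0 - 6
= -6
Since f''(0) < 0, the function is concave down (-1)

-1


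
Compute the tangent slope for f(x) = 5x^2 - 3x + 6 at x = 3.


The slope of the tangent line equals f'(x) at the point.
f(x) = 5x^2 - 3x + 6
f'(x) = 10x - 3
At x = 3:
f'(3) = 10 * 3 - 3
= 30 - 3
= 27

27


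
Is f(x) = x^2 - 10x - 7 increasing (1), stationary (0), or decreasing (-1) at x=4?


Compute f'(x) to determine behavior:
f'(x) = 2x - 10
f'(4) = 2 * 4 - 10
= 8 - 10
= -2
Since f'(4) < 0, the function is decreasing (-1)

-1


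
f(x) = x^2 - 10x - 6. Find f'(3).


Differentiate term by term using power and sum rules:
f(x) = x^2 - 10x - 6
f'(x) = 2x - 10
Substitute x = 3:
f'(3) = 2 * 3 - 10
= 6 - 10
= -4

-4


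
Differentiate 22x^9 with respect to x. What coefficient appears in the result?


We apply the power rule: d/dx [ax^n] = a*n * x^(n-1)
d/dx [22x^9]
= 22 * 9 * x^(9-1)
= 198x^8
The coefficient is 198

198


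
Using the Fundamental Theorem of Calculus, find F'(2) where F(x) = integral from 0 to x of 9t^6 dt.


By the Fundamental Theorem of Calculus (Part 1):
If F(x) = integral from 0 to x of f(t) dt, then F'(x) = f(x)
Here f(t) = 9t^6
So F'(x) = 9x^6
Evaluate at x = 2:
F'(2) = 9 * 2^6
= 9 * 64
= 576

576


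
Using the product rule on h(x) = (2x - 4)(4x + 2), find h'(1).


Let u(x) = 2x - 4 and v(x) = 4x + 2
u'(x) = 2
v'(x) = 4
Product rule: h'(x) = u'(x)*v(x) + u(x)*v'(x)
= 2 * (4x + 2) + (2x - 4) * 4
At x = 1:
u(1) = 2 * 1 - 4 = -2
v(1) = 4 * 1 + 2 = 6
h'(1) = 2 * 6 + (-2) * 4
= 12 - 8
= 4

4


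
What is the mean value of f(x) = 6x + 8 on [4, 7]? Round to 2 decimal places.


Average value = 1/(b-a) * integral from a to b of f(x) dx
First compute the integral of 6x + 8:
F(x) = 3x^2 + 8x
F(7) = 3 * 49 + 8 * 7 = 203
F(4) = 3 * 16 + 8 * 4 = 80
Integral = 203 - 80 = 123
Average = 123 / (7 - 4) = 123 / 3
= 41 = 41.00

41.00


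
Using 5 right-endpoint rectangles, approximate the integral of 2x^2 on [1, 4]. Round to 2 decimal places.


Right Riemann sum uses right endpoints of each subinterval.
Interval: [1, 4], n = 5
dx = (4 - 1) / 5 = 3/5
Right endpoints: [8/5, 11/5, 14/5, 17/5, 4]
f values: [128/25, 242/25, 392/25, 578/25, 32]
Sum = dx * (sum of f values)
= 3/5 * 428/5
= 1284/25 = 51.36

51.36


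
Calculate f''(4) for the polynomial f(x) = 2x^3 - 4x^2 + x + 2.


First derivative:
f'(x) = 6x^2 - 8x + 1
Second derivative:
f''(x) = 12x - 8
Substitute x = 4:
f''(4) = 12 * 4 - 8
= 48 - 8
= 40

40


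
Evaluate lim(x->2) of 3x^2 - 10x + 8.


Since polynomials are continuous, we use direct substitution.
lim(x->2) of 3x^2 - 10x + 8
= 3 * 2^2 - 10 * 2 + 8
= 12 - 20 + 8
= 0

0


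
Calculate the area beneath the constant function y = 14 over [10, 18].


The area under a constant function y = 14 is a rectangle.
Width = 18 - 10 = 8
Height = 14
Area = width * height
= 8 * 14
= 112

112


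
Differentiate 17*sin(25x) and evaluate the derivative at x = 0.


Apply the chain rule to differentiate 17*sin(25x):
d/dx [17*sin(25x)]
= 17 * cos(25x) * d/dx(25x)
= 17 * 25 * cos(25x)
= 425 * cos(25x)
Evaluate at x = 0:
= 425 * cos(0)
= 425 * 1
= 425

425


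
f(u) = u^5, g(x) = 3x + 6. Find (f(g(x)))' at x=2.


Using the chain rule: (f(g(x)))' = f'(g(x)) * g'(x)
First, find g(2):
g(2) = 3 * 2 + 6 = 12
Next, f'(u) = 5u^4
And g'(x) = 3
So f'(g(2)) * g'(2)
= 5 * 12^4 * 3
= 5 * 20736 * 3
= 311040

311040


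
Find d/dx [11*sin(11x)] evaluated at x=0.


Apply the chain rule to differentiate 11*sin(11x):
d/dx [11*sin(11x)]
= 11 * cos(11x) * d/dx(11x)
= 11 * 11 * cos(11x)
= 121 * cos(11x)
Evaluate at x = 0:
= 121 * cos(0)
= 121 * 1
= 121

121


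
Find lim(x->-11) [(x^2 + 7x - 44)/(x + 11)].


Direct substitution gives 0/0, so we factor the numerator.
Factor: (x^2 + 7x - 44) = (x + 11)(x - 4)
Cancel the common factor (x + 11):
(x^2 + 7x - 44)/(x + 11) = (x - 4)
Now substitute x = -11:
= (-11) - (4) = -15

-15


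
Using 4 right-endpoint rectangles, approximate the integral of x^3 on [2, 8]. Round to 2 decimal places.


Right Riemann sum uses right endpoints of each subinterval.
Interval: [2, 8], n = 4
dx = (8 - 2) / 4 = 3/2
Right endpoints: [7/2, 5, 13/2, 8]
f values: [343/8, 125, 2197/8, 512]
Sum = dx * (sum of f values)
= 3/2 * 1909/2
= 5727/4 = 1431.75

1431.75


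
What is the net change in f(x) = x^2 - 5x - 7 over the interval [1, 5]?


Net change = f(b) - f(a)
f(x) = x^2 - 5x - 7
Compute f(5):
f(5) = 1 * 5^2 - 5 * 5 - 7
= 25 - 25 - 7
= -7
Compute f(1):
f(1) = 1 * 1^2 - 5 * 1 - 7
= 1 - 5 - 7
= -11
Net change = -7 - (-11) = 4

4


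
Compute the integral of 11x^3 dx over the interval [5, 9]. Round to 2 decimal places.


Find the antiderivative of 11x^3:
F(x) = 11/4 * x^4
Apply the Fundamental Theorem of Calculus:
F(9) - F(5)
= 11/4 * 9^4 - 11/4 * 5^4
= 11/4 * (6561 - 625)
= 11/4 * 5936
= 16324 = 16324.00

16324.00


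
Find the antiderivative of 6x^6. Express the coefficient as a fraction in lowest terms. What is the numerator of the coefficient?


Apply the power rule for integration:
integral of ax^n dx = a/(n+1) * x^(n+1) + C
integral of 6x^6 dx
= 6/7 * x^7 + C
The coefficient in lowest terms is 6/7, and its numerator is 6

6


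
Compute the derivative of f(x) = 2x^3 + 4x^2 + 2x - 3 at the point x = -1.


Differentiate f(x) = 2x^3 + 4x^2 + 2x - 3 term by term:
f'(x) = 6x^2 + 8x + 2
Substitute x = -1:
f'(-1) = 6 * (-1)^2 + 8 * (-1) + 2
= 6 - 8 + 2
= 0

0


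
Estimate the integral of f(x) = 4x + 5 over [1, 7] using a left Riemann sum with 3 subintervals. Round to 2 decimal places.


Left Riemann sum uses left endpoints of each subinterval.
Interval: [1, 7], n = 3
dx = (7 - 1) / 3 = 2
Left endpoints: [1, 3, 5]
f values: [9, 17, 25]
Sum = dx * (sum of f values)
= 2 * 51
= 102 = 102.00

102.00


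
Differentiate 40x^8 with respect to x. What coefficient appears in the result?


We apply the power rule: d/dx [ax^n] = a*n * x^(n-1)
d/dx [40x^8]
= 40 * 8 * x^(8-1)
= 320x^7
The coefficient is 320

320


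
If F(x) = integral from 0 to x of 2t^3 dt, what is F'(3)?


By the Fundamental Theorem of Calculus (Part 1):
If F(x) = integral from 0 to x of f(t) dt, then F'(x) = f(x)
Here f(t) = 2t^3
So F'(x) = 2x^3
Evaluate at x = 3:
F'(3) = 2 * 3^3
= 2 * 27
= 54

54


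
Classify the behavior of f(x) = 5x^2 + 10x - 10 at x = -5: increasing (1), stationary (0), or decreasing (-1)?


Compute f'(x) to determine behavior:
f'(x) = 10x + 10
f'(-5) = 10 * (-5) + 10
= -50 + 10
= -40
Since f'(-5) < 0, the function is decreasing (-1)

-1


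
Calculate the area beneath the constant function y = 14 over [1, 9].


The area under a constant function y = 14 is a rectangle.
Width = 9 - 1 = 8
Height = 14
Area = width * height
= 8 * 14
= 112

112


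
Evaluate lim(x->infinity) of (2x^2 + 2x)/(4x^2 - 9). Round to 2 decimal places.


For limits at infinity with equal-degree polynomials,
we compare leading coefficients.
Numerator leading term: 2x^2
Denominator leading term: 4x^2
Divide both by x^2:
lim = (2 + 2/x) / (4 - 9/x^2)
As x -> infinity, the 1/x and 1/x^2 terms vanish:
= 2/4 = 1/2 = 0.50

0.50


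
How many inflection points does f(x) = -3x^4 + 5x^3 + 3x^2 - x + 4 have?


Inflection points occur where f''(x) = 0 and concavity changes.
f(x) = -3x^4 + 5x^3 + 3x^2 - x + 4
f'(x) = -12x^3 + 15x^2 + 6x - 1
f''(x) = -36x^2 + 30x + 6
This is a quadratic in x. Use the discriminant to count real roots.
Discriminant = (30)^2 - 4 * (-36) * 6
= 900 - (-864)
= 1764
Since discriminant > 0, f''(x) = 0 has 2 distinct real solutions.
A quadratic with two distinct real roots changes sign at each root, so concavity changes at both.
Number of inflection points: 2

2


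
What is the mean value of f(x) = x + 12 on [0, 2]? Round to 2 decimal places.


Average value = 1/(b-a) * integral from a to b of f(x) dx
First compute the integral of x + 12:
F(x) = (1/2)x^2 + 12x
F(2) = 1/2 * 4 + 12 * 2 = 26
F(0) = 1/2 * 0 + 12 * 0 = 0
Integral = 26 - 0 = 26
Average = 26 / (2 - 0) = 26 / 2
= 13 = 13.00

13.00


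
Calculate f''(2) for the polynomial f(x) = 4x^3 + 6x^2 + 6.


First derivative:
f'(x) = 12x^2 + 12x
Second derivative:
f''(x) = 24x + 12
Substitute x = 2:
f''(2) = 24 * 2 + 12
= 48 + 12
= 60

60


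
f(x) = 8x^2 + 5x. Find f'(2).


Differentiate term by term using power and sum rules:
f(x) = 8x^2 + 5x
f'(x) = 16x + 5
Substitute x = 2:
f'(2) = 16 * 2 + 5
= 32 + 5
= 37

37


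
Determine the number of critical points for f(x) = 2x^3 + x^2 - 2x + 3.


Find where f'(x) = 0:
f(x) = 2x^3 + x^2 - 2x + 3
f'(x) = 6x^2 + 2x - 2
This is a quadratic in x. Use the discriminant to count real roots.
Discriminant = (2)^2 - 4 * 6 * (-2)
= 4 - (-48)
= 52
Since discriminant > 0, f'(x) = 0 has 2 real solutions.
Number of critical points: 2

2


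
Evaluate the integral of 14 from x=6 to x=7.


The integral of a constant k over [a, b] equals k * (b - a).
integral from 6 to 7 of 14 dx
= 14 * (7 - 6)
= 14 * 1
= 14

14


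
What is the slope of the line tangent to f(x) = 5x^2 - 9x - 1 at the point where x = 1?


The slope of the tangent line equals f'(x) at the point.
f(x) = 5x^2 - 9x - 1
f'(x) = 10x - 9
At x = 1:
f'(1) = 10 * 1 - 9
= 10 - 9
= 1

1


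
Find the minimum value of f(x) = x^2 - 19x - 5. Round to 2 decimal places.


For a quadratic f(x) = ax^2 + bx + c with a > 0, the minimum is at the vertex.
Vertex x-coordinate: x = -b/(2a)
x = -(-19) / (2 * 1)
x = 19/2
Substitute back to find the minimum value:
f(19/2) = 1 * (19/2)^2 - 19 * (19/2) - 5
= 361/4 - 361/2 - 5
= -381/4 = -95.25

-95.25


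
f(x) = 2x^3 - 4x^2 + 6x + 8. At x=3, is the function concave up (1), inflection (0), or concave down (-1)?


Concavity is determined by the sign of f''(x).
f(x) = 2x^3 - 4x^2 + 6x + 8
f'(x) = 6x^2 - 8x + 6
f''(x) = 12x - 8
f''(3) = 12 * 3 - 8
= 36 - 8
= 28
Since f''(3) > 0, the function is concave up (1)

1


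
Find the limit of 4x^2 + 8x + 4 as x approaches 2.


Since polynomials are continuous, we use direct substitution.
lim(x->2) of 4x^2 + 8x + 4
= 4 * 2^2 + 8 * 2 + 4
= 16 + 16 + 4
= 36

36


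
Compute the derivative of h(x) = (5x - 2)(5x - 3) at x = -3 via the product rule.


Let u(x) = 5x - 2 and v(x) = 5x - 3
u'(x) = 5
v'(x) = 5
Product rule: h'(x) = u'(x)*v(x) + u(x)*v'(x)
= 5 * (5x - 3) + (5x - 2) * 5
At x = -3:
u(-3) = 5 * (-3) - 2 = -17
v(-3) = 5 * (-3) - 3 = -18
h'(-3) = 5 * (-18) + (-17) * 5
= -90 - 85
= -175

-175


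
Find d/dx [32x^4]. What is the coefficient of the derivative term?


We apply the power rule: d/dx [ax^n] = a*n * x^(n-1)
d/dx [32x^4]
= 32 * 4 * x^(4-1)
= 128x^3
The coefficient is 128

128


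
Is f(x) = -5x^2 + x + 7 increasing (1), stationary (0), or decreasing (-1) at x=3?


Compute f'(x) to determine behavior:
f'(x) = -10x + 1
f'(3) = -10 * 3 + 1
= -30 + 1
= -29
Since f'(3) < 0, the function is decreasing (-1)

-1


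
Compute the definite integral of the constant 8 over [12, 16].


The integral of a constant k over [a, b] equals k * (b - a).
integral from 12 to 16 of 8 dx
= 8 * (16 - 12)
= 8 * 4
= 32

32


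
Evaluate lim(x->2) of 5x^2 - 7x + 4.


Since polynomials are continuous, we use direct substitution.
lim(x->2) of 5x^2 - 7x + 4
= 5 * 2^2 - 7 * 2 + 4
= 20 - 14 + 4
= 10

10


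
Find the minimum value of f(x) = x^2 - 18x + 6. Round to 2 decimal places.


For a quadratic f(x) = ax^2 + bx + c with a > 0, the minimum is at the vertex.
Vertex x-coordinate: x = -b/(2a)
x = -(-18) / (2 * 1)
x = 18/2 = 9
Substitute back to find the minimum value:
f(9) = 1 * 9^2 - 18 * 9 + 6
= 81 - 162 + 6
= -75 = -75.00

-75.00


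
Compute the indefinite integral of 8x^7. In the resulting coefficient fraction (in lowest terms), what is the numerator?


Apply the power rule for integration:
integral of ax^n dx = a/(n+1) * x^(n+1) + C
integral of 8x^7 dx
= 8/8 * x^8 + C
= 1 * x^8 + C
The coefficient in lowest terms is 1 = 1/1, so its numerator is 1

1


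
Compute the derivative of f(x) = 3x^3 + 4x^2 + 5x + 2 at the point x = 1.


Differentiate f(x) = 3x^3 + 4x^2 + 5x + 2 term by term:
f'(x) = 9x^2 + 8x + 5
Substitute x = 1:
f'(1) = 9 * 1^2 + 8 * 1 + 5
= 9 + 8 + 5
= 22

22


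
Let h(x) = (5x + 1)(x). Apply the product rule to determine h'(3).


Let u(x) = 5x + 1 and v(x) = x
u'(x) = 5
v'(x) = 1
Product rule: h'(x) = u'(x)*v(x) + u(x)*v'(x)
= 5 * (x) + (5x + 1) * 1
At x = 3:
u(3) = 5 * 3 + 1 = 16
v(3) = 1 * 3 + 0 = 3
h'(3) = 5 * 3 + 16 * 1
= 15 + 16
= 31

31


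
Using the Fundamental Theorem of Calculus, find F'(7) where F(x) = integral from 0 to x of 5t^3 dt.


By the Fundamental Theorem of Calculus (Part 1):
If F(x) = integral from 0 to x of f(t) dt, then F'(x) = f(x)
Here f(t) = 5t^3
So F'(x) = 5x^3
Evaluate at x = 7:
F'(7) = 5 * 7^3
= 5 * 343
= 1715

1715


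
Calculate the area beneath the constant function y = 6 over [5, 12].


The area under a constant function y = 6 is a rectangle.
Width = 12 - 5 = 7
Height = 6
Area = width * height
= 7 * 6
= 42

42


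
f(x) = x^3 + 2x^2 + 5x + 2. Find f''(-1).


First derivative:
f'(x) = 3x^2 + 4x + 5
Second derivative:
f''(x) = 6x + 4
Substitute x = -1:
f''(-1) = 6 * (-1) + 4
= -6 + 4
= -2

-2


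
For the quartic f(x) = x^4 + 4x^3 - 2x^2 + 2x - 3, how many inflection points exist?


Inflection points occur where f''(x) = 0 and concavity changes.
f(x) = x^4 + 4x^3 - 2x^2 + 2x - 3
f'(x) = 4x^3 + 12x^2 - 4x + 2
f''(x) = 12x^2 + 24x - 4
This is a quadratic in x. Use the discriminant to count real roots.
Discriminant = (24)^2 - 4 * 12 * (-4)
= 576 - (-192)
= 768
Since discriminant > 0, f''(x) = 0 has 2 distinct real solutions.
A quadratic with two distinct real roots changes sign at each root, so concavity changes at both.
Number of inflection points: 2

2


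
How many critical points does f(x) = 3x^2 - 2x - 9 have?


Find where f'(x) = 0:
f'(x) = 6x - 2
Set f'(x) = 0:
6x - 2 = 0
x = 2 / 6 = 1/3
This is a linear equation in x, so there is exactly one solution.
Number of critical points: 1

1


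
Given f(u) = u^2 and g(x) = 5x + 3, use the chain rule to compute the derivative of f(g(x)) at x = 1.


Using the chain rule: (f(g(x)))' = f'(g(x)) * g'(x)
First, find g(1):
g(1) = 5 * 1 + 3 = 8
Next, f'(u) = 2u
And g'(x) = 5
So f'(g(1)) * g'(1)
= 2 * 8 * 5
= 80

80


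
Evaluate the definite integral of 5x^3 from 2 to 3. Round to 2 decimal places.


Find the antiderivative of 5x^3:
F(x) = 5/4 * x^4
Apply the Fundamental Theorem of Calculus:
F(3) - F(2)
= 5/4 * 3^4 - 5/4 * 2^4
= 5/4 * (81 - 16)
= 5/4 * 65
= 325/4 = 81.25

81.25


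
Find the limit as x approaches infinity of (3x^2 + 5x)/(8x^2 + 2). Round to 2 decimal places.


For limits at infinity with equal-degree polynomials,
we compare leading coefficients.
Numerator leading term: 3x^2
Denominator leading term: 8x^2
Divide both by x^2:
lim = (3 + 5/x) / (8 + 2/x^2)
As x -> infinity, the 1/x and 1/x^2 terms vanish:
= 3/8 ≈ 0.38

0.38


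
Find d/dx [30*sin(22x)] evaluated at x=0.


Apply the chain rule to differentiate 30*sin(22x):
d/dx [30*sin(22x)]
= 30 * cos(22x) * d/dx(22x)
= 30 * 22 * cos(22x)
= 660 * cos(22x)
Evaluate at x = 0:
= 660 * cos(0)
= 660 * 1
= 660

660


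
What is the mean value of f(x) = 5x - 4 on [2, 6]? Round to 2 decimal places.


Average value = 1/(b-a) * integral from a to b of f(x) dx
First compute the integral of 5x - 4:
F(x) = (5/2)x^2 - 4x
F(6) = 5/2 * 36 - 4 * 6 = 66
F(2) = 5/2 * 4 - 4 * 2 = 2
Integral = 66 - 2 = 64
Average = 64 / (6 - 2) = 64 / 4
= 16 = 16.00

16.00


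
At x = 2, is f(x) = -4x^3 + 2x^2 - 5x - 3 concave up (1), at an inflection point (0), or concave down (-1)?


Concavity is determined by the sign of f''(x).
f(x) = -4x^3 + 2x^2 - 5x - 3
f'(x) = -12x^2 + 4x - 5
f''(x) = -24x + 4
f''(2) = -24 * 2 + 4
= -48 + 4
= -44
Since f''(2) < 0, the function is concave down (-1)

-1


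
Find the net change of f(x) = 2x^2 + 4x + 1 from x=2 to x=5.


Net change = f(b) - f(a)
f(x) = 2x^2 + 4x + 1
Compute f(5):
f(5) = 2 * 5^2 + 4 * 5 + 1
= 50 + 20 + 1
= 71
Compute f(2):
f(2) = 2 * 2^2 + 4 * 2 + 1
= 8 + 8 + 1
= 17
Net change = 71 - 17 = 54

54


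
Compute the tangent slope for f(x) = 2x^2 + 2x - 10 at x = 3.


The slope of the tangent line equals f'(x) at the point.
f(x) = 2x^2 + 2x - 10
f'(x) = 4x + 2
At x = 3:
f'(3) = 4 * 3 + 2
= 12 + 2
= 14

14


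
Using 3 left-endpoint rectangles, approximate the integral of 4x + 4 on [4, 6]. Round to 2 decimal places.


Left Riemann sum uses left endpoints of each subinterval.
Interval: [4, 6], n = 3
dx = (6 - 4) / 3 = 2/3
Left endpoints: [4, 14/3, 16/3]
f values: [20, 68/3, 76/3]
Sum = dx * (sum of f values)
= 2/3 * 68
= 136/3 ≈ 45.33

45.33


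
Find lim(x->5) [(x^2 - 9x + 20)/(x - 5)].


Direct substitution gives 0/0, so we factor the numerator.
Factor: (x^2 - 9x + 20) = (x - 5)(x - 4)
Cancel the common factor (x - 5):
(x^2 - 9x + 20)/(x - 5) = (x - 4)
Now substitute x = 5:
= (5) - (4) = 1

1


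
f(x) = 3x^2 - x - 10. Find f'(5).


Differentiate term by term using power and sum rules:
f(x) = 3x^2 - x - 10
f'(x) = 6x - 1
Substitute x = 5:
f'(5) = 6 * 5 - 1
= 30 - 1
= 29

29


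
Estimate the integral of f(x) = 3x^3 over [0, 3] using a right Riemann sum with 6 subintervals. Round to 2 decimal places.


Right Riemann sum uses right endpoints of each subinterval.
Interval: [0, 3], n = 6
dx = (3 - 0) / 6 = 1/2
Right endpoints: [1/2, 1, 3/2, 2, 5/2, 3]
f values: [3/8, 3, 81/8, 24, 375/8, 81]
Sum = dx * (sum of f values)
= 1/2 * 1323/8
= 1323/16 ≈ 82.69

82.69


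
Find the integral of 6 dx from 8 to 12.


The integral of a constant k over [a, b] equals k * (b - a).
integral from 8 to 12 of 6 dx
= 6 * (12 - 8)
= 6 * 4
= 24

24


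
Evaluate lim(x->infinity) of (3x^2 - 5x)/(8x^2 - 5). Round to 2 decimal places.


For limits at infinity with equal-degree polynomials,
we compare leading coefficients.
Numerator leading term: 3x^2
Denominator leading term: 8x^2
Divide both by x^2:
lim = (3 - 5/x) / (8 - 5/x^2)
As x -> infinity, the 1/x and 1/x^2 terms vanish:
= 3/8 ≈ 0.38

0.38


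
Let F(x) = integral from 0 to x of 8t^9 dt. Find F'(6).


By the Fundamental Theorem of Calculus (Part 1):
If F(x) = integral from 0 to x of f(t) dt, then F'(x) = f(x)
Here f(t) = 8t^9
So F'(x) = 8x^9
Evaluate at x = 6:
F'(6) = 8 * 6^9
= 8 * 10077696
= 80621568

80621568


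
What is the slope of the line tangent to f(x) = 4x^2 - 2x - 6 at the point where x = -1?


The slope of the tangent line equals f'(x) at the point.
f(x) = 4x^2 - 2x - 6
f'(x) = 8x - 2
At x = -1:
f'(-1) = 8 * (-1) - 2
= -8 - 2
= -10

-10


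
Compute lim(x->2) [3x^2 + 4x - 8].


Since polynomials are continuous, we use direct substitution.
lim(x->2) of 3x^2 + 4x - 8
= 3 * 2^2 + 4 * 2 - 8
= 12 + 8 - 8
= 12

12


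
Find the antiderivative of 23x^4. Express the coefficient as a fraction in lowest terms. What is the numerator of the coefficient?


Apply the power rule for integration:
integral of ax^n dx = a/(n+1) * x^(n+1) + C
integral of 23x^4 dx
= 23/5 * x^5 + C
The coefficient in lowest terms is 23/5, and its numerator is 23

23


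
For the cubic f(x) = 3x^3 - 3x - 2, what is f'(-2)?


Differentiate f(x) = 3x^3 - 3x - 2 term by term:
f'(x) = 9x^2 - 3
Substitute x = -2:
f'(-2) = 9 * (-2)^2 + 0 * (-2) - 3
= 36 + 0 - 3
= 33

33


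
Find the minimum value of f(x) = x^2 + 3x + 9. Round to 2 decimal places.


For a quadratic f(x) = ax^2 + bx + c with a > 0, the minimum is at the vertex.
Vertex x-coordinate: x = -b/(2a)
x = -(3) / (2 * 1)
x = -3/2
Substitute back to find the minimum value:
f(-3/2) = 1 * (-3/2)^2 + 3 * (-3/2) + 9
= 9/4 - 9/2 + 9
= 27/4 = 6.75

6.75


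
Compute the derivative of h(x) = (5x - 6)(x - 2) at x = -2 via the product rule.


Let u(x) = 5x - 6 and v(x) = x - 2
u'(x) = 5
v'(x) = 1
Product rule: h'(x) = u'(x)*v(x) + u(x)*v'(x)
= 5 * (x - 2) + (5x - 6) * 1
At x = -2:
u(-2) = 5 * (-2) - 6 = -16
v(-2) = 1 * (-2) - 2 = -4
h'(-2) = 5 * (-4) + (-16) * 1
= -20 - 16
= -36

-36


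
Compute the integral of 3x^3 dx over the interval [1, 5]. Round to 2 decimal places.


Find the antiderivative of 3x^3:
F(x) = 3/4 * x^4
Apply the Fundamental Theorem of Calculus:
F(5) - F(1)
= 3/4 * 5^4 - 3/4 * 1^4
= 3/4 * (625 - 1)
= 3/4 * 624
= 468 = 468.00

468.00


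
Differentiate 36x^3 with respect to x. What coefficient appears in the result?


We apply the power rule: d/dx [ax^n] = a*n * x^(n-1)
d/dx [36x^3]
= 36 * 3 * x^(3-1)
= 108x^2
The coefficient is 108

108


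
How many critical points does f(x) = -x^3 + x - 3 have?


Find where f'(x) = 0:
f(x) = -x^3 + x - 3
f'(x) = -3x^2 + 1
This is a quadratic in x. Use the discriminant to count real roots.
Discriminant = (0)^2 - 4 * (-3) * 1
= 0 - (-12)
= 12
Since discriminant > 0, f'(x) = 0 has 2 real solutions.
Number of critical points: 2

2


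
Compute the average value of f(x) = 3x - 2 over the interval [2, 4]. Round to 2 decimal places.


Average value = 1/(b-a) * integral from a to b of f(x) dx
First compute the integral of 3x - 2:
F(x) = (3/2)x^2 - 2x
F(4) = 3/2 * 16 - 2 * 4 = 16
F(2) = 3/2 * 4 - 2 * 2 = 2
Integral = 16 - 2 = 14
Average = 14 / (4 - 2) = 14 / 2
= 7 = 7.00

7.00


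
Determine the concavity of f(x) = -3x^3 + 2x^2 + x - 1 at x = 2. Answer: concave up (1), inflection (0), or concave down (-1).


Concavity is determined by the sign of f''(x).
f(x) = -3x^3 + 2x^2 + x - 1
f'(x) = -9x^2 + 4x + 1
f''(x) = -18x + 4
f''(2) = -18 * 2 + 4
= -36 + 4
= -32
Since f''(2) < 0, the function is concave down (-1)

-1


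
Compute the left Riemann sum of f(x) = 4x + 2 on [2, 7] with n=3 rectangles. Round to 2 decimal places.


Left Riemann sum uses left endpoints of each subinterval.
Interval: [2, 7], n = 3
dx = (7 - 2) / 3 = 5/3
Left endpoints: [2, 11/3, 16/3]
f values: [10, 50/3, 70/3]
Sum = dx * (sum of f values)
= 5/3 * 50
= 250/3 ≈ 83.33

83.33


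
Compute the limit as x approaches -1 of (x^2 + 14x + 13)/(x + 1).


Direct substitution gives 0/0, so we factor the numerator.
Factor: (x^2 + 14x + 13) = (x + 1)(x + 13)
Cancel the common factor (x + 1):
(x^2 + 14x + 13)/(x + 1) = (x + 13)
Now substitute x = -1:
= (-1) - (-13) = 12

12


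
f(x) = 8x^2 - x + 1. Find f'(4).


Differentiate term by term using power and sum rules:
f(x) = 8x^2 - x + 1
f'(x) = 16x - 1
Substitute x = 4:
f'(4) = 16 * 4 - 1
= 64 - 1
= 63

63


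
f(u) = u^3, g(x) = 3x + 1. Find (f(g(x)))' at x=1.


Using the chain rule: (f(g(x)))' = f'(g(x)) * g'(x)
First, find g(1):
g(1) = 3 * 1 + 1 = 4
Next, f'(u) = 3u^2
And g'(x) = 3
So f'(g(1)) * g'(1)
= 3 * 4^2 * 3
= 3 * 16 * 3
= 144

144


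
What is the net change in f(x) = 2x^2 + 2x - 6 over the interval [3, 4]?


Net change = f(b) - f(a)
f(x) = 2x^2 + 2x - 6
Compute f(4):
f(4) = 2 * 4^2 + 2 * 4 - 6
= 32 + 8 - 6
= 34
Compute f(3):
f(3) = 2 * 3^2 + 2 * 3 - 6
= 18 + 6 - 6
= 18
Net change = 34 - 18 = 16

16


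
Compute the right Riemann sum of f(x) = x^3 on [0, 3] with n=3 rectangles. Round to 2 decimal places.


Right Riemann sum uses right endpoints of each subinterval.
Interval: [0, 3], n = 3
dx = (3 - 0) / 3 = 1
Right endpoints: [1, 2, 3]
f values: [1, 8, 27]
Sum = dx * (sum of f values)
= 1 * 36
= 36 = 36.00

36.00


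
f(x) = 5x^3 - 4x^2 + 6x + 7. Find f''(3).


First derivative:
f'(x) = 15x^2 - 8x + 6
Second derivative:
f''(x) = 30x - 8
Substitute x = 3:
f''(3) = 30 * 3 - 8
= 90 - 8
= 82

82


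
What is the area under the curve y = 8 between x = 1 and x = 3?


The area under a constant function y = 8 is a rectangle.
Width = 3 - 1 = 2
Height = 8
Area = width * height
= 2 * 8
= 16

16


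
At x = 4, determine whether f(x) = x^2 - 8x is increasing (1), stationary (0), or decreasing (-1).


Compute f'(x) to determine behavior:
f'(x) = 2x - 8
f'(4) = 2 * 4 - 8
= 8 - 8
= 0
Since f'(4) = 0, the function is stationary (0)

0


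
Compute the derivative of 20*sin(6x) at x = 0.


Apply the chain rule to differentiate 20*sin(6x):
d/dx [20*sin(6x)]
= 20 * cos(6x) * d/dx(6x)
= 20 * 6 * cos(6x)
= 120 * cos(6x)
Evaluate at x = 0:
= 120 * cos(0)
= 120 * 1
= 120

120


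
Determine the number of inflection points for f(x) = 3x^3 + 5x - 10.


Inflection points occur where f''(x) = 0 and concavity changes.
f(x) = 3x^3 + 5x - 10
f'(x) = 9x^2 + 5
f''(x) = 18x
Set f''(x) = 0:
18x = 0
x = 0 / 18 = 0
Since f''(x) is linear (degree 1), it changes sign at this point.
Therefore there is exactly 1 inflection point.

1


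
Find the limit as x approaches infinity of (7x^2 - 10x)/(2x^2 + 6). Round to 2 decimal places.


For limits at infinity with equal-degree polynomials,
we compare leading coefficients.
Numerator leading term: 7x^2
Denominator leading term: 2x^2
Divide both by x^2:
lim = (7 - 10/x) / (2 + 6/x^2)
As x -> infinity, the 1/x and 1/x^2 terms vanish:
= 7/2 = 3.50

3.50


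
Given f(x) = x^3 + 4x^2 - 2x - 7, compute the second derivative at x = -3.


First derivative:
f'(x) = 3x^2 + 8x - 2
Second derivative:
f''(x) = 6x + 8
Substitute x = -3:
f''(-3) = 6 * (-3) + 8
= -18 + 8
= -10

-10


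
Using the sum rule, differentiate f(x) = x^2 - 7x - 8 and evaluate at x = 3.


Differentiate term by term using power and sum rules:
f(x) = x^2 - 7x - 8
f'(x) = 2x - 7
Substitute x = 3:
f'(3) = 2 * 3 - 7
= 6 - 7
= -1

-1


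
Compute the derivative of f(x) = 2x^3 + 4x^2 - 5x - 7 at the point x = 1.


Differentiate f(x) = 2x^3 + 4x^2 - 5x - 7 term by term:
f'(x) = 6x^2 + 8x - 5
Substitute x = 1:
f'(1) = 6 * 1^2 + 8 * 1 - 5
= 6 + 8 - 5
= 9

9


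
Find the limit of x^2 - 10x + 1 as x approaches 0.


Since polynomials are continuous, we use direct substitution.
lim(x->0) of x^2 - 10x + 1
= 1 * 0^2 - 10 * 0 + 1
= 0 + 0 + 1
= 1

1


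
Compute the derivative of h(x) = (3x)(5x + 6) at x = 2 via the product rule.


Let u(x) = 3x and v(x) = 5x + 6
u'(x) = 3
v'(x) = 5
Product rule: h'(x) = u'(x)*v(x) + u(x)*v'(x)
= 3 * (5x + 6) + (3x) * 5
At x = 2:
u(2) = 3 * 2 + 0 = 6
v(2) = 5 * 2 + 6 = 16
h'(2) = 3 * 16 + 6 * 5
= 48 + 30
= 78

78


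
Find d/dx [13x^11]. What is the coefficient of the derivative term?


We apply the power rule: d/dx [ax^n] = a*n * x^(n-1)
d/dx [13x^11]
= 13 * 11 * x^(11-1)
= 143x^10
The coefficient is 143

143


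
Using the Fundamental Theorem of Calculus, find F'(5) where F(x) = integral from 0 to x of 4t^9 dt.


By the Fundamental Theorem of Calculus (Part 1):
If F(x) = integral from 0 to x of f(t) dt, then F'(x) = f(x)
Here f(t) = 4t^9
So F'(x) = 4x^9
Evaluate at x = 5:
F'(5) = 4 * 5^9
= 4 * 1953125
= 7812500

7812500
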